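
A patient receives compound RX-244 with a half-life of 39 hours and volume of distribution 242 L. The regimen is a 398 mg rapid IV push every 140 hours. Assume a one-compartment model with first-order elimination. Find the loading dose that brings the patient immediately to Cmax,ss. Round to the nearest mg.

434 mg

f = (1/2)^(140/39) ≈ 0.083058; accumulation ratio R = 1/(1−f) ≈ 1.09058.
Loading dose to hit Cmax,ss on first dose: D_load = D_maint·R ≈ 398 × 1.09058 ≈ 434.05 mg.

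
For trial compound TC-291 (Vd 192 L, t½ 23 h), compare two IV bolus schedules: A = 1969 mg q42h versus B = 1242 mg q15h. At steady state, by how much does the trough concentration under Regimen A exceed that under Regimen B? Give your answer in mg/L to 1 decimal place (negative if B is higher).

-7.3 mg/L

Regimen A: f = (1/2)^(42/23) ≈ 0.2820; Cmin,ss = (1969/192)·f/(1−f) ≈ 4.028 mg/L.
Regimen B: f = (1/2)^(15/23) ≈ 0.6363; Cmin,ss = (1242/192)·f/(1−f) ≈ 11.317 mg/L.
Difference ≈ 4.028 − 11.317 ≈ -7.289 mg/L.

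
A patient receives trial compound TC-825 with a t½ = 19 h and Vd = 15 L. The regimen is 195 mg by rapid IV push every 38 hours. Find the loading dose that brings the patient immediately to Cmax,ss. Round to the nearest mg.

f = (1/2)^(38/19) ≈ 0.250000; accumulation ratio R = 1/(1−f) ≈ 1.33333.
Loading dose to hit Cmax,ss on first dose: D_load = D_maint·R ≈ 195 × 1.33333 ≈ 260.00 mg.

260 mg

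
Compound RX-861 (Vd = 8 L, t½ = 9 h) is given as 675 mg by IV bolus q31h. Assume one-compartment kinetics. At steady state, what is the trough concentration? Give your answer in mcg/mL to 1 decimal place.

8.5 mcg/mL

Over one 31-h interval, 31/9 ≈ 3.4444 half-lives elapse, leaving f ≈ 0.0919 of each dose.
Single-dose peak C₀ = D/Vd = 675/8 ≈ 84.375 mcg/mL.
Steady-state trough Cmin,ss = C₀·f/(1−f) ≈ 84.375 × 0.0919/0.9081 ≈ 8.539 mcg/mL.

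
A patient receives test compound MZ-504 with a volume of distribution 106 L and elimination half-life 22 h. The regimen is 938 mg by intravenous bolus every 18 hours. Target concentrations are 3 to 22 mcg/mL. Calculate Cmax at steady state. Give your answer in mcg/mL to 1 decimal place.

Over one 18-h interval, 18/22 ≈ 0.81818 half-lives elapse, leaving f ≈ 0.5672 of each dose.
Accumulation ratio R = 1/(1 − f) ≈ 1/0.4328 ≈ 2.3105.
Single-dose peak C₀ = D/Vd = 938/106 ≈ 8.849 mcg/mL.
Cmax,ss = C₀/(1 − f) ≈ 8.849/0.4328 ≈ 20.446 mcg/mL.
Peak 20.4 mcg/mL vs MTC 22 mcg/mL: below toxic threshold.

20.4 mcg/mL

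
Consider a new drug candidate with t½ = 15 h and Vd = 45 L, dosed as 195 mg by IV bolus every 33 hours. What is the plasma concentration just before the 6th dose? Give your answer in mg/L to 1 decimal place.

f = (1/2)^(τ/t½) = (1/2)^(33/15) ≈ 0.2176.
C₀ = D/Vd = 195/45 ≈ 4.333 mg/L.
Before the 6th dose, 5 doses have been given. Superposition: Cmin = C₀·(f + f² + … + f^5).
≈ 4.333 × (0.2176 + 0.0473 + 0.0103 + 0.0022 + 0.0005) ≈ 4.333 × 0.2779 ≈ 1.204 mg/L.

1.2 mg/L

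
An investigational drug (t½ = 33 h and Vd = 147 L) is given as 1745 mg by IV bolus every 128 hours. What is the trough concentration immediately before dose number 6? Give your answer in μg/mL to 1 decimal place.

f = (1/2)^(τ/t½) = (1/2)^(128/33) ≈ 0.0680.
C₀ = D/Vd = 1745/147 ≈ 11.871 μg/mL.
Before the 6th dose, 5 doses have been given. Superposition: Cmin = C₀·(f + f² + … + f^5).
≈ 11.871 × (0.0680 + 0.0046 + 0.0003 + 0.0000 + 0.0000) ≈ 11.871 × 0.0729 ≈ 0.865 μg/mL.

0.9 μg/mL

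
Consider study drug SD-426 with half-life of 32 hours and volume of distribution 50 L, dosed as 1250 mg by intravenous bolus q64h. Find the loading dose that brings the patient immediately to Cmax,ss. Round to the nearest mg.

1667 mg

f = (1/2)^(64/32) ≈ 0.250000; accumulation ratio R = 1/(1−f) ≈ 1.33333.
Loading dose to hit Cmax,ss on first dose: D_load = D_maint·R ≈ 1250 × 1.33333 ≈ 1666.66 mg.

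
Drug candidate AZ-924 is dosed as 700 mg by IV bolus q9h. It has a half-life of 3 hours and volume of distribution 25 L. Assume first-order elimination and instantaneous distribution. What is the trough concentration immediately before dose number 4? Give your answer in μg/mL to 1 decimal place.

4.0 μg/mL

f = (1/2)^(τ/t½) = (1/2)^(9/3) ≈ 0.1250.
C₀ = D/Vd = 700/25 ≈ 28.000 μg/mL.
Before the 4th dose, 3 doses have been given. Superposition: Cmin = C₀·(f + f² + … + f^3).
≈ 28.000 × (0.1250 + 0.0156 + 0.0020) ≈ 28.000 × 0.1426 ≈ 3.993 μg/mL.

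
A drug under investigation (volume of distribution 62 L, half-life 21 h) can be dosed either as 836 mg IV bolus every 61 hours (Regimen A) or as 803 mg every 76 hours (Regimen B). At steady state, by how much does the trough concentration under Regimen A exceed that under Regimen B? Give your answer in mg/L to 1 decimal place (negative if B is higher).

Regimen A: f = (1/2)^(61/21) ≈ 0.1335; Cmin,ss = (836/62)·f/(1−f) ≈ 2.077 mg/L.
Regimen B: f = (1/2)^(76/21) ≈ 0.0814; Cmin,ss = (803/62)·f/(1−f) ≈ 1.148 mg/L.
Difference ≈ 2.077 − 1.148 ≈ 0.929 mg/L.

0.9 mg/L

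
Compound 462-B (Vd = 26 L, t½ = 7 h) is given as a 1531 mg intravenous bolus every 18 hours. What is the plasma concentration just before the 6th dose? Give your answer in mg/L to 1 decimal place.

11.9 mg/L

f = (1/2)^(τ/t½) = (1/2)^(18/7) ≈ 0.1682.
C₀ = D/Vd = 1531/26 ≈ 58.885 mg/L.
Before the 6th dose, 5 doses have been given. Superposition: Cmin = C₀·(f + f² + … + f^5).
≈ 58.885 × (0.1682 + 0.0283 + 0.0048 + 0.0008 + 0.0001) ≈ 58.885 × 0.2022 ≈ 11.907 mg/L.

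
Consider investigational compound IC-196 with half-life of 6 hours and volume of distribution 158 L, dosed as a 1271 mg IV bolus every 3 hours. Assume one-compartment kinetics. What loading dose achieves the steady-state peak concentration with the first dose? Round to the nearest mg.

f = (1/2)^(3/6) ≈ 0.707107; accumulation ratio R = 1/(1−f) ≈ 3.41422.
Loading dose to hit Cmax,ss on first dose: D_load = D_maint·R ≈ 1271 × 3.41422 ≈ 4339.47 mg.

4339 mg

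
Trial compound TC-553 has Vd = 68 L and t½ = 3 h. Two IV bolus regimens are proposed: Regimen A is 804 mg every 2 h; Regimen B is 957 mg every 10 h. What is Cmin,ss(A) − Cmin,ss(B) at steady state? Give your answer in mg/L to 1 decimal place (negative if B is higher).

Regimen A: f = (1/2)^(2/3) ≈ 0.6300; Cmin,ss = (804/68)·f/(1−f) ≈ 20.132 mg/L.
Regimen B: f = (1/2)^(10/3) ≈ 0.0992; Cmin,ss = (957/68)·f/(1−f) ≈ 1.550 mg/L.
Difference ≈ 20.132 − 1.550 ≈ 18.582 mg/L.

18.6 mg/L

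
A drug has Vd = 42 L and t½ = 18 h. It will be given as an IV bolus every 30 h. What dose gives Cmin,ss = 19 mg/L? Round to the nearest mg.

1735 mg

τ/t½ = 30/18 ≈ 1.6667, so f = (1/2)^(30/18) ≈ 0.314980.
Cmin,ss = (D/Vd)·f/(1−f), so D = Cmin,ss·Vd·(1−f)/f.
D = 19 × 42 × (1−f)/f ≈ 19 × 42 × 2.17480 ≈ 1735.49 mg.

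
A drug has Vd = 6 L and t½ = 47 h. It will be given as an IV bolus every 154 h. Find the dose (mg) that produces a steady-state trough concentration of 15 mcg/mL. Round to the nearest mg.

782 mg

τ/t½ = 154/47 ≈ 3.2766, so f = (1/2)^(154/47) ≈ 0.103192.
Cmin,ss = (D/Vd)·f/(1−f), so D = Cmin,ss·Vd·(1−f)/f.
D = 15 × 6 × (1−f)/f ≈ 15 × 6 × 8.69067 ≈ 782.16 mg.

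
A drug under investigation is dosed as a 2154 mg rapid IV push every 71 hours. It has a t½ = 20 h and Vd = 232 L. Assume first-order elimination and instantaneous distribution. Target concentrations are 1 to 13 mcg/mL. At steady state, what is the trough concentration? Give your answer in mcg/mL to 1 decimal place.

0.9 mcg/mL

τ/t½ = 71/20 ≈ 3.55, so fraction remaining f = (1/2)^(71/20) ≈ 0.0854.
Each bolus raises the concentration by D/Vd = 2154/232 ≈ 9.284 mcg/mL.
Steady-state trough Cmin,ss = C₀·f/(1−f) ≈ 9.284 × 0.0854/0.9146 ≈ 0.867 mcg/mL.
Trough 0.9 mcg/mL vs MEC 1 mcg/mL: subtherapeutic.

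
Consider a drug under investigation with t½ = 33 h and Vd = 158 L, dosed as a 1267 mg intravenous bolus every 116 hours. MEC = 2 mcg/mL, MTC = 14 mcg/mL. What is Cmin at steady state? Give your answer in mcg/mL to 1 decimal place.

0.8 mcg/mL

τ/t½ = 116/33 ≈ 3.5152, so fraction remaining f = (1/2)^(116/33) ≈ 0.0875.
At steady state, accumulation factor R = 1/(1 − e^(−kτ)) ≈ 1.0959.
Single-dose peak C₀ = D/Vd = 1267/158 ≈ 8.019 mcg/mL.
Cmax,ss = C₀/(1 − f) ≈ 8.019/0.9125 ≈ 8.788 mcg/mL.
Steady-state trough Cmin,ss = Cmax,ss·f ≈ 8.788 × 0.0875 ≈ 0.769 mcg/mL.
Trough 0.8 mcg/mL vs MEC 2 mcg/mL: subtherapeutic.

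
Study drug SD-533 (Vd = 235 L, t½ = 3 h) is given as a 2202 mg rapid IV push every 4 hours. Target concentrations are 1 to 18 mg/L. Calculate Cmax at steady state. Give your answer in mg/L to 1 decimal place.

15.5 mg/L

k = ln2/t½ = ln2/3 ≈ 0.231049 h⁻¹; fraction remaining f = e^(−kτ) = e^(−0.231049×4) ≈ 0.3969.
At steady state, accumulation factor R = 1/(1 − e^(−kτ)) ≈ 1.6581.
Each bolus raises the concentration by D/Vd = 2202/235 ≈ 9.370 mg/L.
Steady-state peak Cmax,ss = C₀·R ≈ 9.370 × 1.6581 ≈ 15.536 mg/L.
Peak 15.5 mg/L vs MTC 18 mg/L: below toxic threshold.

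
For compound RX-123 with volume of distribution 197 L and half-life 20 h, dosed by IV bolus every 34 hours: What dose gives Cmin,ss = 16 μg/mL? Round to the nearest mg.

7089 mg

τ/t½ = 34/20 ≈ 1.7, so f = (1/2)^(34/20) ≈ 0.307786.
Cmin,ss = (D/Vd)·f/(1−f), so D = Cmin,ss·Vd·(1−f)/f.
D = 16 × 197 × (1−f)/f ≈ 16 × 197 × 2.24901 ≈ 7088.88 mg.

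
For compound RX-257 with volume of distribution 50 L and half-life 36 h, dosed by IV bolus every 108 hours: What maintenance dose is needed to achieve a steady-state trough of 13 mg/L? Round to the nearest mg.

τ/t½ = 108/36 ≈ 3, so f = (1/2)^(108/36) ≈ 0.125000.
Cmin,ss = (D/Vd)·f/(1−f), so D = Cmin,ss·Vd·(1−f)/f.
D = 13 × 50 × (1−f)/f ≈ 13 × 50 × 7.00000 ≈ 4550.00 mg.

4550 mg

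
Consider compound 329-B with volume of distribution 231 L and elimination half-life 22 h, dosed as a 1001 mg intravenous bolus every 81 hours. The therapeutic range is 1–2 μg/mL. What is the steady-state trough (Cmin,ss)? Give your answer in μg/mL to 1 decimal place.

0.4 μg/mL

Over one 81-h interval, 81/22 ≈ 3.6818 half-lives elapse, leaving f ≈ 0.0779 of each dose.
At steady state, accumulation factor R = 1/(1 − e^(−kτ)) ≈ 1.0845.
Single-dose peak C₀ = D/Vd = 1001/231 ≈ 4.333 μg/mL.
Cmax,ss = C₀/(1 − f) ≈ 4.333/0.9221 ≈ 4.699 μg/mL.
One interval later, Cmin,ss = Cmax,ss·e^(−kτ) ≈ 4.699 × 0.0779 ≈ 0.366 μg/mL.
Trough 0.4 μg/mL vs MEC 1 μg/mL: subtherapeutic.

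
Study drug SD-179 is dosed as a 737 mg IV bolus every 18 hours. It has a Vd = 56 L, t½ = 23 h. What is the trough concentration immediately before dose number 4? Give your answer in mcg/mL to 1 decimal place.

f = (1/2)^(τ/t½) = (1/2)^(18/23) ≈ 0.5813.
C₀ = D/Vd = 737/56 ≈ 13.161 mcg/mL.
Before the 4th dose, 3 doses have been given. Superposition: Cmin = C₀·(f + f² + … + f^3).
≈ 13.161 × (0.5813 + 0.3379 + 0.1964) ≈ 13.161 × 1.1156 ≈ 14.682 mcg/mL.

14.7 mcg/mL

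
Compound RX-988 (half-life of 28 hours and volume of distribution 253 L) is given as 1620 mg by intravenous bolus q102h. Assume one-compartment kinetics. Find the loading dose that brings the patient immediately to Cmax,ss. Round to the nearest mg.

f = (1/2)^(102/28) ≈ 0.080055; accumulation ratio R = 1/(1−f) ≈ 1.08702.
Loading dose to hit Cmax,ss on first dose: D_load = D_maint·R ≈ 1620 × 1.08702 ≈ 1760.97 mg.

1761 mg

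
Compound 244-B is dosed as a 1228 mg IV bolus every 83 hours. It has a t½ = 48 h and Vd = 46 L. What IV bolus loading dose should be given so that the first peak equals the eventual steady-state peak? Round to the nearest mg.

1758 mg

f = (1/2)^(83/48) ≈ 0.301626; accumulation ratio R = 1/(1−f) ≈ 1.43190.
Loading dose to hit Cmax,ss on first dose: D_load = D_maint·R ≈ 1228 × 1.43190 ≈ 1758.37 mg.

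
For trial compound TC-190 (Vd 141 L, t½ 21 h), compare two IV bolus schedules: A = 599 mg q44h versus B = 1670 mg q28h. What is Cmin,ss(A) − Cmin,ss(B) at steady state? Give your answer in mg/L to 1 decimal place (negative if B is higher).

-6.5 mg/L

Regimen A: f = (1/2)^(44/21) ≈ 0.2340; Cmin,ss = (599/141)·f/(1−f) ≈ 1.298 mg/L.
Regimen B: f = (1/2)^(28/21) ≈ 0.3969; Cmin,ss = (1670/141)·f/(1−f) ≈ 7.795 mg/L.
Difference ≈ 1.298 − 7.795 ≈ -6.497 mg/L.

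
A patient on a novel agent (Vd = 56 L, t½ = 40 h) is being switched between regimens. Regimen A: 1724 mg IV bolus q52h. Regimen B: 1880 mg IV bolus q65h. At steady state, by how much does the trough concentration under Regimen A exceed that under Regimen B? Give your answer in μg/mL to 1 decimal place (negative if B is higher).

Regimen A: f = (1/2)^(52/40) ≈ 0.4061; Cmin,ss = (1724/56)·f/(1−f) ≈ 21.051 μg/mL.
Regimen B: f = (1/2)^(65/40) ≈ 0.3242; Cmin,ss = (1880/56)·f/(1−f) ≈ 16.105 μg/mL.
Difference ≈ 21.051 − 16.105 ≈ 4.946 μg/mL.

4.9 μg/mL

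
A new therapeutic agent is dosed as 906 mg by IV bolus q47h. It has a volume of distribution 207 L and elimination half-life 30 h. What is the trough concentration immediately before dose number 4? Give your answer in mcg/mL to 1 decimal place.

f = (1/2)^(τ/t½) = (1/2)^(47/30) ≈ 0.3376.
C₀ = D/Vd = 906/207 ≈ 4.377 mcg/mL.
Before the 4th dose, 3 doses have been given. Superposition: Cmin = C₀·(f + f² + … + f^3).
≈ 4.377 × (0.3376 + 0.1140 + 0.0385) ≈ 4.377 × 0.4901 ≈ 2.145 mcg/mL.

2.1 mcg/mL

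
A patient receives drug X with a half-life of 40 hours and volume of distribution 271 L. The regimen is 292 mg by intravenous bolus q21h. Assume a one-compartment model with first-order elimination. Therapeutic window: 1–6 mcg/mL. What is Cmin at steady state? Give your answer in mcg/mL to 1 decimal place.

k = ln2/t½ = ln2/40 ≈ 0.017329 h⁻¹; fraction remaining f = e^(−kτ) = e^(−0.017329×21) ≈ 0.6950.
Each bolus raises the concentration by D/Vd = 292/271 ≈ 1.077 mcg/mL.
Steady-state trough Cmin,ss = C₀·f/(1−f) ≈ 1.077 × 0.6950/0.3050 ≈ 2.454 mcg/mL.
Trough 2.5 mcg/mL vs MEC 1 mcg/mL: adequate.

2.5 mcg/mL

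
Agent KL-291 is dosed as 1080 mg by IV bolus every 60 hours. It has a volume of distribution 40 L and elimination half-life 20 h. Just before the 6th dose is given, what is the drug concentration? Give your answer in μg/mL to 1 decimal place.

3.9 μg/mL

f = (1/2)^(τ/t½) = (1/2)^(60/20) ≈ 0.1250.
C₀ = D/Vd = 1080/40 ≈ 27.000 μg/mL.
Before the 6th dose, 5 doses have been given. Superposition: Cmin = C₀·(f + f² + … + f^5).
≈ 27.000 × (0.1250 + 0.0156 + 0.0020 + 0.0002 + 0.0000) ≈ 27.000 × 0.1428 ≈ 3.856 μg/mL.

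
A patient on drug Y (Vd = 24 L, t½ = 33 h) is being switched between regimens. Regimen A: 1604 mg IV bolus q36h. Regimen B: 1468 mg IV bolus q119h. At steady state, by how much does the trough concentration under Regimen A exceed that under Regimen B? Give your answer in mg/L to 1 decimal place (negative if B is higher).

53.7 mg/L

Regimen A: f = (1/2)^(36/33) ≈ 0.4695; Cmin,ss = (1604/24)·f/(1−f) ≈ 59.148 mg/L.
Regimen B: f = (1/2)^(119/33) ≈ 0.0821; Cmin,ss = (1468/24)·f/(1−f) ≈ 5.471 mg/L.
Difference ≈ 59.148 − 5.471 ≈ 53.677 mg/L.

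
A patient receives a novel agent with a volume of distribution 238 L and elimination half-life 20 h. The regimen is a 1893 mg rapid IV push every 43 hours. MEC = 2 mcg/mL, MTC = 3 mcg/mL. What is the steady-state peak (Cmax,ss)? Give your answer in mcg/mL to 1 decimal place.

10.3 mcg/mL

τ/t½ = 43/20 ≈ 2.15, so fraction remaining f = (1/2)^(43/20) ≈ 0.2253.
Accumulation ratio R = 1/(1 − f) ≈ 1/0.7747 ≈ 1.2908.
Single-dose peak C₀ = D/Vd = 1893/238 ≈ 7.954 mcg/mL.
Steady-state peak Cmax,ss = C₀·R ≈ 7.954 × 1.2908 ≈ 10.267 mcg/mL.
Peak 10.3 mcg/mL vs MTC 3 mcg/mL: exceeds toxic threshold.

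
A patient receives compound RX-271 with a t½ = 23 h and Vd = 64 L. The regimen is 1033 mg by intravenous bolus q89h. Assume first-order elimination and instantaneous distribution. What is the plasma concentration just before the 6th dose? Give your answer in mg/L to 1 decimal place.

1.2 mg/L

f = (1/2)^(τ/t½) = (1/2)^(89/23) ≈ 0.0684.
C₀ = D/Vd = 1033/64 ≈ 16.141 mg/L.
Before the 6th dose, 5 doses have been given. Superposition: Cmin = C₀·(f + f² + … + f^5).
≈ 16.141 × (0.0684 + 0.0047 + 0.0003 + 0.0000 + 0.0000) ≈ 16.141 × 0.0734 ≈ 1.185 mg/L.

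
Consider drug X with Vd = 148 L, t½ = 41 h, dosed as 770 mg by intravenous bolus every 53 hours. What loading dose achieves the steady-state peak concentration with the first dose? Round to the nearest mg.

f = (1/2)^(53/41) ≈ 0.408191; accumulation ratio R = 1/(1−f) ≈ 1.68973.
Loading dose to hit Cmax,ss on first dose: D_load = D_maint·R ≈ 770 × 1.68973 ≈ 1301.09 mg.

1301 mg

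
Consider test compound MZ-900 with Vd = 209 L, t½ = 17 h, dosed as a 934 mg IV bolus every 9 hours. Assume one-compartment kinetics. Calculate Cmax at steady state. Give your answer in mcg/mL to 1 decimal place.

14.5 mcg/mL

τ/t½ = 9/17 ≈ 0.52941, so fraction remaining f = (1/2)^(9/17) ≈ 0.6928.
At steady state, accumulation factor R = 1/(1 − e^(−kτ)) ≈ 3.2552.
Each bolus raises the concentration by D/Vd = 934/209 ≈ 4.469 mcg/mL.
Cmax,ss = C₀/(1 − f) ≈ 4.469/0.3072 ≈ 14.548 mcg/mL.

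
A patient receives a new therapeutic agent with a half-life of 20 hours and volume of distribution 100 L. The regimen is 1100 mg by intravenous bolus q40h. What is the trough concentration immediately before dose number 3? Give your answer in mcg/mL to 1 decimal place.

f = (1/2)^(τ/t½) = (1/2)^(40/20) ≈ 0.2500.
C₀ = D/Vd = 1100/100 ≈ 11.000 mcg/mL.
Before the 3rd dose, 2 doses have been given. Superposition: Cmin = C₀·(f + f²).
≈ 11.000 × (0.2500 + 0.0625) ≈ 11.000 × 0.3125 ≈ 3.438 mcg/mL.

3.4 mcg/mL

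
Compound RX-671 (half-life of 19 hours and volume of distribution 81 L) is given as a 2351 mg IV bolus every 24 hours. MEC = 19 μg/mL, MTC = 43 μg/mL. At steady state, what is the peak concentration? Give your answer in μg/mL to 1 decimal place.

49.8 μg/mL

Over one 24-h interval, 24/19 ≈ 1.2632 half-lives elapse, leaving f ≈ 0.4166 of each dose.
At steady state, accumulation factor R = 1/(1 − e^(−kτ)) ≈ 1.7141.
Each bolus raises the concentration by D/Vd = 2351/81 ≈ 29.025 μg/mL.
Steady-state peak Cmax,ss = C₀·R ≈ 29.025 × 1.7141 ≈ 49.752 μg/mL.
Peak 49.8 μg/mL vs MTC 43 μg/mL: exceeds toxic threshold.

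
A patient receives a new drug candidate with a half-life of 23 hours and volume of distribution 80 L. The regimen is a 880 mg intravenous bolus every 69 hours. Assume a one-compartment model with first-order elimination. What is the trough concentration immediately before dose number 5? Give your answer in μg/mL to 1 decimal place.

1.6 μg/mL

f = (1/2)^(τ/t½) = (1/2)^(69/23) ≈ 0.1250.
C₀ = D/Vd = 880/80 ≈ 11.000 μg/mL.
Before the 5th dose, 4 doses have been given. Superposition: Cmin = C₀·(f + f² + … + f^4).
≈ 11.000 × (0.1250 + 0.0156 + 0.0020 + 0.0002) ≈ 11.000 × 0.1428 ≈ 1.571 μg/mL.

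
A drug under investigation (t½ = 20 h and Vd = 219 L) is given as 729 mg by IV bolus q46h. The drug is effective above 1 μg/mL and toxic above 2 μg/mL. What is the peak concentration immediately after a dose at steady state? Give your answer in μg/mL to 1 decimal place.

4.2 μg/mL

k = ln2/t½ = ln2/20 ≈ 0.034657 h⁻¹; fraction remaining f = e^(−kτ) = e^(−0.034657×46) ≈ 0.2031.
Accumulation ratio R = 1/(1 − f) ≈ 1/0.7969 ≈ 1.2549.
Each bolus raises the concentration by D/Vd = 729/219 ≈ 3.329 μg/mL.
Steady-state peak Cmax,ss = C₀·R ≈ 3.329 × 1.2549 ≈ 4.178 μg/mL.
Peak 4.2 μg/mL vs MTC 2 μg/mL: exceeds toxic threshold.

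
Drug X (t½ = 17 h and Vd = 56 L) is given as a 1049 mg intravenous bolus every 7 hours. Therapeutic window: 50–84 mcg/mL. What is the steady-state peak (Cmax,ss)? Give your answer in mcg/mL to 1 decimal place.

75.4 mcg/mL

Over one 7-h interval, 7/17 ≈ 0.41176 half-lives elapse, leaving f ≈ 0.7517 of each dose.
Accumulation ratio R = 1/(1 − f) ≈ 1/0.2483 ≈ 4.0274.
Single-dose peak C₀ = D/Vd = 1049/56 ≈ 18.732 mcg/mL.
Cmax,ss = C₀/(1 − f) ≈ 18.732/0.2483 ≈ 75.441 mcg/mL.
Peak 75.4 mcg/mL vs MTC 84 mcg/mL: below toxic threshold.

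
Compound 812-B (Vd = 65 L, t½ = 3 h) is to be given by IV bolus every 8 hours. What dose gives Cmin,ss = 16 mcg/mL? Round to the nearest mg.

τ/t½ = 8/3 ≈ 2.6667, so f = (1/2)^(8/3) ≈ 0.157490.
Cmin,ss = (D/Vd)·f/(1−f), so D = Cmin,ss·Vd·(1−f)/f.
D = 16 × 65 × (1−f)/f ≈ 16 × 65 × 5.34961 ≈ 5563.59 mg.

5564 mg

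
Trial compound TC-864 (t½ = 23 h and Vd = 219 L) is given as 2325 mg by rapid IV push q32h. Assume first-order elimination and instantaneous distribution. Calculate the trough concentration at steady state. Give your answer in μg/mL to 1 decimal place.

k = ln2/t½ = ln2/23 ≈ 0.030137 h⁻¹; fraction remaining f = e^(−kτ) = e^(−0.030137×32) ≈ 0.3812.
Single-dose peak C₀ = D/Vd = 2325/219 ≈ 10.616 μg/mL.
Steady-state trough Cmin,ss = C₀·f/(1−f) ≈ 10.616 × 0.3812/0.6188 ≈ 6.540 μg/mL.

6.5 μg/mL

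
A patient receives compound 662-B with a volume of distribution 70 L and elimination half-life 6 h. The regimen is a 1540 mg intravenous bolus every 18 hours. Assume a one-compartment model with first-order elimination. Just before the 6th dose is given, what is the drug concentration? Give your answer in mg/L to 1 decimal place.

3.1 mg/L

f = (1/2)^(τ/t½) = (1/2)^(18/6) ≈ 0.1250.
C₀ = D/Vd = 1540/70 ≈ 22.000 mg/L.
Before the 6th dose, 5 doses have been given. Superposition: Cmin = C₀·(f + f² + … + f^5).
≈ 22.000 × (0.1250 + 0.0156 + 0.0020 + 0.0002 + 0.0000) ≈ 22.000 × 0.1428 ≈ 3.142 mg/L.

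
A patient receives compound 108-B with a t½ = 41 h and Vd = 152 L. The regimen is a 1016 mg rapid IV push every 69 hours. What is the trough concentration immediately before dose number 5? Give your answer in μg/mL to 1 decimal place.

f = (1/2)^(τ/t½) = (1/2)^(69/41) ≈ 0.3115.
C₀ = D/Vd = 1016/152 ≈ 6.684 μg/mL.
Before the 5th dose, 4 doses have been given. Superposition: Cmin = C₀·(f + f² + … + f^4).
≈ 6.684 × (0.3115 + 0.0970 + 0.0302 + 0.0094) ≈ 6.684 × 0.4481 ≈ 2.995 μg/mL.

3.0 μg/mL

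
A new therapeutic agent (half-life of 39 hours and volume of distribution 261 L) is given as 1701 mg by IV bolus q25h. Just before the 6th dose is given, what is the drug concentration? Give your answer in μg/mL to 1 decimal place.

10.4 μg/mL

f = (1/2)^(τ/t½) = (1/2)^(25/39) ≈ 0.6413.
C₀ = D/Vd = 1701/261 ≈ 6.517 μg/mL.
Before the 6th dose, 5 doses have been given. Superposition: Cmin = C₀·(f + f² + … + f^5).
≈ 6.517 × (0.6413 + 0.4113 + 0.2637 + 0.1691 + 0.1085) ≈ 6.517 × 1.5939 ≈ 10.387 μg/mL.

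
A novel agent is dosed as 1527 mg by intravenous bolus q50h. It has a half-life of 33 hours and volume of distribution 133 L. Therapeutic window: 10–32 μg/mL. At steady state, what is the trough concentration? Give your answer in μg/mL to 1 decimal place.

τ/t½ = 50/33 ≈ 1.5152, so fraction remaining f = (1/2)^(50/33) ≈ 0.3499.
At steady state, accumulation factor R = 1/(1 − e^(−kτ)) ≈ 1.5382.
Each bolus raises the concentration by D/Vd = 1527/133 ≈ 11.481 μg/mL.
Steady-state peak Cmax,ss = C₀·R ≈ 11.481 × 1.5382 ≈ 17.660 μg/mL.
Steady-state trough Cmin,ss = Cmax,ss·f ≈ 17.660 × 0.3499 ≈ 6.179 μg/mL.
Trough 6.2 μg/mL vs MEC 10 μg/mL: subtherapeutic.

6.2 μg/mL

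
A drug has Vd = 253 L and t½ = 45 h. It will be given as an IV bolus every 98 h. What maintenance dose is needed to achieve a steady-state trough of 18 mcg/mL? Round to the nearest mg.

16051 mg

τ/t½ = 98/45 ≈ 2.1778, so f = (1/2)^(98/45) ≈ 0.221016.
Cmin,ss = (D/Vd)·f/(1−f), so D = Cmin,ss·Vd·(1−f)/f.
D = 18 × 253 × (1−f)/f ≈ 18 × 253 × 3.52456 ≈ 16050.85 mg.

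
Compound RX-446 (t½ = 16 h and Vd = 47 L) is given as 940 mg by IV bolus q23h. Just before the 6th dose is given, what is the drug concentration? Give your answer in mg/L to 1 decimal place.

11.6 mg/L

f = (1/2)^(τ/t½) = (1/2)^(23/16) ≈ 0.3692.
C₀ = D/Vd = 940/47 ≈ 20.000 mg/L.
Before the 6th dose, 5 doses have been given. Superposition: Cmin = C₀·(f + f² + … + f^5).
≈ 20.000 × (0.3692 + 0.1363 + 0.0503 + 0.0186 + 0.0069) ≈ 20.000 × 0.5813 ≈ 11.626 mg/L.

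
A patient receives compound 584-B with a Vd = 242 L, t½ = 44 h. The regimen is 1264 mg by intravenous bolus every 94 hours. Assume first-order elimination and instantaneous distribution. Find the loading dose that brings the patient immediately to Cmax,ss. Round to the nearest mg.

f = (1/2)^(94/44) ≈ 0.227452; accumulation ratio R = 1/(1−f) ≈ 1.29442.
Loading dose to hit Cmax,ss on first dose: D_load = D_maint·R ≈ 1264 × 1.29442 ≈ 1636.15 mg.

1636 mg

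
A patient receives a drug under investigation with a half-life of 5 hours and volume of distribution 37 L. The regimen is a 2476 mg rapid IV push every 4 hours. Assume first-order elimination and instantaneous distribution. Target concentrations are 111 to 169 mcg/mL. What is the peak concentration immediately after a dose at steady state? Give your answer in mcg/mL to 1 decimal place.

τ/t½ = 4/5 ≈ 0.8, so fraction remaining f = (1/2)^(4/5) ≈ 0.5743.
At steady state, accumulation factor R = 1/(1 − e^(−kτ)) ≈ 2.3491.
Each bolus raises the concentration by D/Vd = 2476/37 ≈ 66.919 mcg/mL.
Steady-state peak Cmax,ss = C₀·R ≈ 66.919 × 2.3491 ≈ 157.199 mcg/mL.
Peak 157.2 mcg/mL vs MTC 169 mcg/mL: below toxic threshold.

157.2 mcg/mL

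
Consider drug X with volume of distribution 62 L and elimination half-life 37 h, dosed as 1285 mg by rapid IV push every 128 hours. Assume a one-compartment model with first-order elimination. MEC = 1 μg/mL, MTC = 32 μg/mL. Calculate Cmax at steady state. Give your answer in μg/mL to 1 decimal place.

22.8 μg/mL

Over one 128-h interval, 128/37 ≈ 3.4595 half-lives elapse, leaving f ≈ 0.0909 of each dose.
At steady state, accumulation factor R = 1/(1 − e^(−kτ)) ≈ 1.1000.
Each bolus raises the concentration by D/Vd = 1285/62 ≈ 20.726 μg/mL.
Steady-state peak Cmax,ss = C₀·R ≈ 20.726 × 1.1000 ≈ 22.799 μg/mL.
Peak 22.8 μg/mL vs MTC 32 μg/mL: below toxic threshold.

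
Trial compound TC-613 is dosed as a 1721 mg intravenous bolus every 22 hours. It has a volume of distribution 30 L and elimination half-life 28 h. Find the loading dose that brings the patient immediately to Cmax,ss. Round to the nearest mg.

f = (1/2)^(22/28) ≈ 0.580065; accumulation ratio R = 1/(1−f) ≈ 2.38132.
Loading dose to hit Cmax,ss on first dose: D_load = D_maint·R ≈ 1721 × 2.38132 ≈ 4098.25 mg.

4098 mg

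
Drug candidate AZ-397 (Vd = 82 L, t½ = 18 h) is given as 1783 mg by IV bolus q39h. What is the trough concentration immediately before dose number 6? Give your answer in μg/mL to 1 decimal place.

f = (1/2)^(τ/t½) = (1/2)^(39/18) ≈ 0.2227.
C₀ = D/Vd = 1783/82 ≈ 21.744 μg/mL.
Before the 6th dose, 5 doses have been given. Superposition: Cmin = C₀·(f + f² + … + f^5).
≈ 21.744 × (0.2227 + 0.0496 + 0.0110 + 0.0025 + 0.0005) ≈ 21.744 × 0.2863 ≈ 6.225 μg/mL.

6.2 μg/mL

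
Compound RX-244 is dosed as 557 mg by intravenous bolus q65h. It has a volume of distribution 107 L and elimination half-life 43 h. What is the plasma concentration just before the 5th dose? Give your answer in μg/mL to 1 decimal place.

f = (1/2)^(τ/t½) = (1/2)^(65/43) ≈ 0.3507.
C₀ = D/Vd = 557/107 ≈ 5.206 μg/mL.
Before the 5th dose, 4 doses have been given. Superposition: Cmin = C₀·(f + f² + … + f^4).
≈ 5.206 × (0.3507 + 0.1230 + 0.0431 + 0.0151) ≈ 5.206 × 0.5319 ≈ 2.769 μg/mL.

2.8 μg/mL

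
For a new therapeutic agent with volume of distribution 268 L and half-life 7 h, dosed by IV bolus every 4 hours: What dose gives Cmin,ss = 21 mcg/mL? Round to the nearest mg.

τ/t½ = 4/7 ≈ 0.57143, so f = (1/2)^(4/7) ≈ 0.672950.
Cmin,ss = (D/Vd)·f/(1−f), so D = Cmin,ss·Vd·(1−f)/f.
D = 21 × 268 × (1−f)/f ≈ 21 × 268 × 0.48599 ≈ 2735.15 mg.

2735 mg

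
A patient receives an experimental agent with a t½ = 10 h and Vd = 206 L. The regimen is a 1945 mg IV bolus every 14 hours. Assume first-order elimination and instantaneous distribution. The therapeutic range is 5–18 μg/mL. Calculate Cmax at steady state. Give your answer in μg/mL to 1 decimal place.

15.2 μg/mL

τ/t½ = 14/10 ≈ 1.4, so fraction remaining f = (1/2)^(14/10) ≈ 0.3789.
Accumulation ratio R = 1/(1 − f) ≈ 1/0.6211 ≈ 1.6100.
Each bolus raises the concentration by D/Vd = 1945/206 ≈ 9.442 μg/mL.
Steady-state peak Cmax,ss = C₀·R ≈ 9.442 × 1.6100 ≈ 15.202 μg/mL.
Peak 15.2 μg/mL vs MTC 18 μg/mL: below toxic threshold.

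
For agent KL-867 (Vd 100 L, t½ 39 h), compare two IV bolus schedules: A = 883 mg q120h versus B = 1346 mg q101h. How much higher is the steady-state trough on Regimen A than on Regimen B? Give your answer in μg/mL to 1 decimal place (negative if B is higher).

Regimen A: f = (1/2)^(120/39) ≈ 0.1185; Cmin,ss = (883/100)·f/(1−f) ≈ 1.187 μg/mL.
Regimen B: f = (1/2)^(101/39) ≈ 0.1661; Cmin,ss = (1346/100)·f/(1−f) ≈ 2.681 μg/mL.
Difference ≈ 1.187 − 2.681 ≈ -1.494 μg/mL.

-1.5 μg/mL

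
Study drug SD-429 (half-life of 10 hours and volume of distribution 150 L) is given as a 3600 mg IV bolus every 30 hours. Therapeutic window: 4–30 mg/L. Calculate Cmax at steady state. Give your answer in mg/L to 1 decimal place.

τ = 30 h = 3 half-lives, so f = (1/2)^3 = 0.125.
Accumulation ratio R = 1/(1 − f) = 1/0.875 = 8/7.
Single-dose peak C₀ = D/Vd = 3600/150 = 24 mg/L.
Steady-state peak Cmax,ss = C₀·R = 24 × 8/7 ≈ 27.429 mg/L.
Peak 27.4 mg/L vs MTC 30 mg/L: below toxic threshold.

27.4 mg/L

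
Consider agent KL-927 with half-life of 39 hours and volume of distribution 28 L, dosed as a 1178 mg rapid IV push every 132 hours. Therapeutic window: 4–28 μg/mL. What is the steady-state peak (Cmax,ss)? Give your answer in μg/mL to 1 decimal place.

46.5 μg/mL

Over one 132-h interval, 132/39 ≈ 3.3846 half-lives elapse, leaving f ≈ 0.0957 of each dose.
Accumulation ratio R = 1/(1 − f) ≈ 1/0.9043 ≈ 1.1058.
Each bolus raises the concentration by D/Vd = 1178/28 ≈ 42.071 μg/mL.
Steady-state peak Cmax,ss = C₀·R ≈ 42.071 × 1.1058 ≈ 46.522 μg/mL.
Peak 46.5 μg/mL vs MTC 28 μg/mL: exceeds toxic threshold.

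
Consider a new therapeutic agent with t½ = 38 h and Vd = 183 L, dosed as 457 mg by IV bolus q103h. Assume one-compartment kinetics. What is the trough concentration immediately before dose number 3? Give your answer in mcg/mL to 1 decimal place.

0.4 mcg/mL

f = (1/2)^(τ/t½) = (1/2)^(103/38) ≈ 0.1528.
C₀ = D/Vd = 457/183 ≈ 2.497 mcg/mL.
Before the 3rd dose, 2 doses have been given. Superposition: Cmin = C₀·(f + f²).
≈ 2.497 × (0.1528 + 0.0233) ≈ 2.497 × 0.1761 ≈ 0.440 mcg/mL.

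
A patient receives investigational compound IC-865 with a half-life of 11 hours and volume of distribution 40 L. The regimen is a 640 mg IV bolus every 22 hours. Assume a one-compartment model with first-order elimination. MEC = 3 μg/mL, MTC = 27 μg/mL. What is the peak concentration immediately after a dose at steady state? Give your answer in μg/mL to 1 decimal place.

τ = 22 h = 2 half-lives, so f = (1/2)^2 = 0.25.
Accumulation ratio R = 1/(1 − f) = 1/0.75 = 4/3.
Single-dose peak C₀ = D/Vd = 640/40 = 16 μg/mL.
Steady-state peak Cmax,ss = C₀·R = 16 × 4/3 ≈ 21.333 μg/mL.
Peak 21.3 μg/mL vs MTC 27 μg/mL: below toxic threshold.

21.3 μg/mL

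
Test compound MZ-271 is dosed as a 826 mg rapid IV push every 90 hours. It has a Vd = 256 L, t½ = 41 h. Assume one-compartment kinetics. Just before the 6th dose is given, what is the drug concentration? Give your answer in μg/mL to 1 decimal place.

f = (1/2)^(τ/t½) = (1/2)^(90/41) ≈ 0.2184.
C₀ = D/Vd = 826/256 ≈ 3.227 μg/mL.
Before the 6th dose, 5 doses have been given. Superposition: Cmin = C₀·(f + f² + … + f^5).
≈ 3.227 × (0.2184 + 0.0477 + 0.0104 + 0.0023 + 0.0005) ≈ 3.227 × 0.2793 ≈ 0.901 μg/mL.

0.9 μg/mL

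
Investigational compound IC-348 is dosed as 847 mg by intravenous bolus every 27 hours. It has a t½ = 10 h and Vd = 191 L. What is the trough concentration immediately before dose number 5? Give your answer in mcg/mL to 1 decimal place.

0.8 mcg/mL

f = (1/2)^(τ/t½) = (1/2)^(27/10) ≈ 0.1539.
C₀ = D/Vd = 847/191 ≈ 4.435 mcg/mL.
Before the 5th dose, 4 doses have been given. Superposition: Cmin = C₀·(f + f² + … + f^4).
≈ 4.435 × (0.1539 + 0.0237 + 0.0036 + 0.0006) ≈ 4.435 × 0.1818 ≈ 0.806 mcg/mL.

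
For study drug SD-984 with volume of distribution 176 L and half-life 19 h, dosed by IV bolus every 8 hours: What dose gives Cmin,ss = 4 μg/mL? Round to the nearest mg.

τ/t½ = 8/19 ≈ 0.42105, so f = (1/2)^(8/19) ≈ 0.746879.
Cmin,ss = (D/Vd)·f/(1−f), so D = Cmin,ss·Vd·(1−f)/f.
D = 4 × 176 × (1−f)/f ≈ 4 × 176 × 0.33890 ≈ 238.59 mg.

239 mg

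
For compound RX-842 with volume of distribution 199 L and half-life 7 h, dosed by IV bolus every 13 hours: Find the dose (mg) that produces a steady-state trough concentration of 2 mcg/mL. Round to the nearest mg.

τ/t½ = 13/7 ≈ 1.8571, so f = (1/2)^(13/7) ≈ 0.276022.
Cmin,ss = (D/Vd)·f/(1−f), so D = Cmin,ss·Vd·(1−f)/f.
D = 2 × 199 × (1−f)/f ≈ 2 × 199 × 2.62290 ≈ 1043.91 mg.

1044 mg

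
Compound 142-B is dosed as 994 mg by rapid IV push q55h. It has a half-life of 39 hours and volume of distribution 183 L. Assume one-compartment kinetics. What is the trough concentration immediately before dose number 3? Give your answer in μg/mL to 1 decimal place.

f = (1/2)^(τ/t½) = (1/2)^(55/39) ≈ 0.3762.
C₀ = D/Vd = 994/183 ≈ 5.432 μg/mL.
Before the 3rd dose, 2 doses have been given. Superposition: Cmin = C₀·(f + f²).
≈ 5.432 × (0.3762 + 0.1415) ≈ 5.432 × 0.5177 ≈ 2.812 μg/mL.

2.8 μg/mL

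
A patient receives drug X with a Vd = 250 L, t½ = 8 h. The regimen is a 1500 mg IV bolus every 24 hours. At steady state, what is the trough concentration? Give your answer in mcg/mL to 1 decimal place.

The dosing interval is 3 half-lives, so f = 2^(−3) = 0.125.
At steady state, R = 1/(1 − 0.125) = 8/7.
Single-dose peak C₀ = D/Vd = 1500/250 = 6 mcg/mL.
Steady-state peak Cmax,ss = C₀·R = 6 × 8/7 ≈ 6.857 mcg/mL.
Steady-state trough Cmin,ss = Cmax,ss·f ≈ 6.857 × 0.125 ≈ 0.857 mcg/mL.

0.9 mcg/mL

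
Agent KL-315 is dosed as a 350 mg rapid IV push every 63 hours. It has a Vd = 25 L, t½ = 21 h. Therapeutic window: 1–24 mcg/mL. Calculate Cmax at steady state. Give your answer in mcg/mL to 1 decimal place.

The dosing interval is 3 half-lives, so f = 2^(−3) = 0.125.
Accumulation ratio R = 1/(1 − f) = 1/0.875 = 8/7.
Single-dose peak C₀ = D/Vd = 350/25 = 14 mcg/mL.
Steady-state peak Cmax,ss = C₀·R = 14 × 8/7 ≈ 16.000 mcg/mL.
Peak 16.0 mcg/mL vs MTC 24 mcg/mL: below toxic threshold.

16.0 mcg/mL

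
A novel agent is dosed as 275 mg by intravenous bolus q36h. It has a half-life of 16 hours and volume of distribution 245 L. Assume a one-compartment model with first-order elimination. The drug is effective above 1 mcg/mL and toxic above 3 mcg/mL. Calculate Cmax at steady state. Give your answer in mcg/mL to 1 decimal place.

1.4 mcg/mL

Over one 36-h interval, 36/16 ≈ 2.25 half-lives elapse, leaving f ≈ 0.2102 of each dose.
At steady state, accumulation factor R = 1/(1 − e^(−kτ)) ≈ 1.2661.
Single-dose peak C₀ = D/Vd = 275/245 ≈ 1.122 mcg/mL.
Steady-state peak Cmax,ss = C₀·R ≈ 1.122 × 1.2661 ≈ 1.421 mcg/mL.
Peak 1.4 mcg/mL vs MTC 3 mcg/mL: below toxic threshold.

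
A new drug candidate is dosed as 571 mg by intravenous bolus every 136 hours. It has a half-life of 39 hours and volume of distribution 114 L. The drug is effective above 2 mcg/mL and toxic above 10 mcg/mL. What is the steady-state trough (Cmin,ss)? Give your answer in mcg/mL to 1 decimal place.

k = ln2/t½ = ln2/39 ≈ 0.017773 h⁻¹; fraction remaining f = e^(−kτ) = e^(−0.017773×136) ≈ 0.0892.
At steady state, accumulation factor R = 1/(1 − e^(−kτ)) ≈ 1.0979.
Single-dose peak C₀ = D/Vd = 571/114 ≈ 5.009 mcg/mL.
Steady-state peak Cmax,ss = C₀·R ≈ 5.009 × 1.0979 ≈ 5.499 mcg/mL.
Steady-state trough Cmin,ss = Cmax,ss·f ≈ 5.499 × 0.0892 ≈ 0.491 mcg/mL.
Trough 0.5 mcg/mL vs MEC 2 mcg/mL: subtherapeutic.

0.5 mcg/mL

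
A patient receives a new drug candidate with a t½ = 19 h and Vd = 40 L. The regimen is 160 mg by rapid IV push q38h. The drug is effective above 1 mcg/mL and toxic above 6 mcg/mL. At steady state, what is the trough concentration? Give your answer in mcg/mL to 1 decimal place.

The dosing interval is 2 half-lives, so f = 2^(−2) = 0.25.
At steady state, R = 1/(1 − 0.25) = 4/3.
Single-dose peak C₀ = D/Vd = 160/40 = 4 mcg/mL.
Steady-state peak Cmax,ss = C₀·R = 4 × 4/3 ≈ 5.333 mcg/mL.
Steady-state trough Cmin,ss = Cmax,ss·f ≈ 5.333 × 0.25 ≈ 1.333 mcg/mL.
Trough 1.3 mcg/mL vs MEC 1 mcg/mL: adequate.

1.3 mcg/mL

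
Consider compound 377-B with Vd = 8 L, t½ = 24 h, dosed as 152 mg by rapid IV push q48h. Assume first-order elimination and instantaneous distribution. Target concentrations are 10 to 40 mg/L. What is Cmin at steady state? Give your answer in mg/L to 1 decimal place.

The dosing interval is 2 half-lives, so f = 2^(−2) = 0.25.
At steady state, R = 1/(1 − 0.25) = 4/3.
Single-dose peak C₀ = D/Vd = 152/8 = 19 mg/L.
Steady-state peak Cmax,ss = C₀·R = 19 × 4/3 ≈ 25.333 mg/L.
Steady-state trough Cmin,ss = Cmax,ss·f ≈ 25.333 × 0.25 ≈ 6.333 mg/L.
Trough 6.3 mg/L vs MEC 10 mg/L: subtherapeutic.

6.3 mg/L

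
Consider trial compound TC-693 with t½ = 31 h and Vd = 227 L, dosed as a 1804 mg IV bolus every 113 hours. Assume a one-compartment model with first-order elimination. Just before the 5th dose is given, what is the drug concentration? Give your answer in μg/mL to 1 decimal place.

0.7 μg/mL

f = (1/2)^(τ/t½) = (1/2)^(113/31) ≈ 0.0799.
C₀ = D/Vd = 1804/227 ≈ 7.947 μg/mL.
Before the 5th dose, 4 doses have been given. Superposition: Cmin = C₀·(f + f² + … + f^4).
≈ 7.947 × (0.0799 + 0.0064 + 0.0005 + 0.0000) ≈ 7.947 × 0.0868 ≈ 0.690 μg/mL.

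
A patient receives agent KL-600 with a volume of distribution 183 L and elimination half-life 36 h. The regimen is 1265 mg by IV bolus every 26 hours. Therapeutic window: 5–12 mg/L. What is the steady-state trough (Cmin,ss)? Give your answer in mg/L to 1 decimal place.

10.6 mg/L

τ/t½ = 26/36 ≈ 0.72222, so fraction remaining f = (1/2)^(26/36) ≈ 0.6062.
At steady state, accumulation factor R = 1/(1 − e^(−kτ)) ≈ 2.5394.
Single-dose peak C₀ = D/Vd = 1265/183 ≈ 6.913 mg/L.
Cmax,ss = C₀/(1 − f) ≈ 6.913/0.3938 ≈ 17.555 mg/L.
Steady-state trough Cmin,ss = Cmax,ss·f ≈ 17.555 × 0.6062 ≈ 10.642 mg/L.
Trough 10.6 mg/L vs MEC 5 mg/L: adequate.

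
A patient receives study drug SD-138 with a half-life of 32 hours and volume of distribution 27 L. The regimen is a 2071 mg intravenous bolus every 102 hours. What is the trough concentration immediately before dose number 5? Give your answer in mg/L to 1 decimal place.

9.5 mg/L

f = (1/2)^(τ/t½) = (1/2)^(102/32) ≈ 0.1098.
C₀ = D/Vd = 2071/27 ≈ 76.704 mg/L.
Before the 5th dose, 4 doses have been given. Superposition: Cmin = C₀·(f + f² + … + f^4).
≈ 76.704 × (0.1098 + 0.0121 + 0.0013 + 0.0001) ≈ 76.704 × 0.1233 ≈ 9.458 mg/L.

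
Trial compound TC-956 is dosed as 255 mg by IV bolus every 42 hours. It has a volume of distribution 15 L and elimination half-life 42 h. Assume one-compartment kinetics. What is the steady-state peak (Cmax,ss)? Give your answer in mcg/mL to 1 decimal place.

34.0 mcg/mL

The dosing interval is 1 half-life, so f = 2^(−1) = 0.5.
At steady state, R = 1/(1 − 0.5) = 2/1.
Single-dose peak C₀ = D/Vd = 255/15 = 17 mcg/mL.
Steady-state peak Cmax,ss = C₀·R = 17 × 2/1 ≈ 34.000 mcg/mL.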